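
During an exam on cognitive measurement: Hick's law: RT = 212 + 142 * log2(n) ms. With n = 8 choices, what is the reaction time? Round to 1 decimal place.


RT = 212 + 142 * log2(8)
log2(8) = 3.0
RT = 212 + 142 * 3.0
= 212 + 426.0
= 638.0 ms


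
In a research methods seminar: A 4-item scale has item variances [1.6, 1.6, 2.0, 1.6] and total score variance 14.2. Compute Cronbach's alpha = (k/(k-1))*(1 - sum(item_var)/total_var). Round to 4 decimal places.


alpha = (k/(k-1)) * (1 - sum(s_i^2)/s_total^2)
sum(item variances) = 6.8
k/(k-1) = 4/3 = 1.333333
1 - 6.8/14.2 = 1 - 0.478873 = 0.521127
alpha = 1.333333 * 0.521127
= 0.6948


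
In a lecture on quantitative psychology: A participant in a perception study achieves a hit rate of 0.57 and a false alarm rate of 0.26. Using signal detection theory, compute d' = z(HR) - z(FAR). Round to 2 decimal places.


d' = z(HR) - z(FAR)
z(0.57) = 0.1764
z(0.26) = -0.6433
d' = 0.1764 - -0.6433
= 0.82


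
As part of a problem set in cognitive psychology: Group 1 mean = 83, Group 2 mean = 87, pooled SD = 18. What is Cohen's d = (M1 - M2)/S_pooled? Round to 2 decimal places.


Cohen's d = (M1 - M2) / S_pooled
= (83 - 87) / 18
= -4 / 18
= -0.22


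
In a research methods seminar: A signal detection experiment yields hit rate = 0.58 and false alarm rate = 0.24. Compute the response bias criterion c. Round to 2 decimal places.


c = -0.5 * (z(HR) + z(FAR))
z(0.58) = 0.2019
z(0.24) = -0.7063
c = -0.5 * (0.2019 + -0.7063)
= -0.5 * -0.5044
= 0.25


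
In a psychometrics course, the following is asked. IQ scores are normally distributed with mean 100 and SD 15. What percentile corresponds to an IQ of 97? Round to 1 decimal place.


z = (IQ - mean) / SD
z = (97 - 100) / 15 = -0.2
Percentile = Phi(-0.2) * 100
Phi(-0.2) = 0.42074
= 42.1


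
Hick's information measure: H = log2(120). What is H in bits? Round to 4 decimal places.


H = log2(n)
H = log2(120)
= 6.9069


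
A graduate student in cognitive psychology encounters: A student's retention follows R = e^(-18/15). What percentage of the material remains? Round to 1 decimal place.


R = e^(-t/S)
-t/S = -18/15 = -1.2
R = e^(-1.2) = 0.301194
Percentage = 0.301194 * 100
= 30.1


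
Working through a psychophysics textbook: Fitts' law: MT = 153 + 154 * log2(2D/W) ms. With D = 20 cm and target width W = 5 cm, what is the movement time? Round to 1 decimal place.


MT = 153 + 154 * log2(2*20/5)
2D/W = 8.0
log2(8.0) = 3.0
MT = 153 + 154 * 3.0
= 615.0 ms


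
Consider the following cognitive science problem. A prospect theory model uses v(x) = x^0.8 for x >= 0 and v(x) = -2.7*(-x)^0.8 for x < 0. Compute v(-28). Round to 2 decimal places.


Since x = -28 < 0, use v(x) = -lambda*(-x)^alpha
(-x) = 28
28^0.8 = 14.3789
v(-28) = -2.7 * 14.3789
= -38.82


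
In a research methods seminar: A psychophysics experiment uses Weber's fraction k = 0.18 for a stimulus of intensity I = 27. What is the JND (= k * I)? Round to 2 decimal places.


JND = k * I
JND = 0.18 * 27
= 4.86


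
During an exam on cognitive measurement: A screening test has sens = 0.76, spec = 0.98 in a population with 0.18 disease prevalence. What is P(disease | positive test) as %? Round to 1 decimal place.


PPV = (sens * prev) / (sens * prev + (1-spec) * (1-prev))
Numerator = 0.76 * 0.18 = 0.1368
P(positive and no disease) = (1 - spec) * (1 - prev) = (1 - 0.98) * (1 - 0.18) = 0.0164
Denominator = 0.1368 + 0.0164 = 0.1532
PPV = 0.1368 / 0.1532 = 0.89295
As percentage = 89.3


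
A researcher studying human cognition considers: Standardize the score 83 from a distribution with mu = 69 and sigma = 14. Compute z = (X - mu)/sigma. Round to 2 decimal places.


z = (X - mu) / sigma
= (83 - 69) / 14
= 14 / 14
= 1.00


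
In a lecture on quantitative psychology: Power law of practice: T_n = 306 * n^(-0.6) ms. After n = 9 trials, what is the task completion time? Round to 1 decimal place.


T_n = 306 * 9^(-0.6)
9^(-0.6) = 0.267581
T_n = 306 * 0.267581
= 81.9 ms


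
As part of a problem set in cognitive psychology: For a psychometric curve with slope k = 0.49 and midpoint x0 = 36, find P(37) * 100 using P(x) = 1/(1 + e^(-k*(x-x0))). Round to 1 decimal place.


P(x) = 1/(1 + e^(-0.49*(37 - 36)))
Exponent = -0.49 * 1 = -0.49
e^(-0.49) = 0.612626
P = 1/(1 + 0.612626) = 0.620107
Percentage = 62.0


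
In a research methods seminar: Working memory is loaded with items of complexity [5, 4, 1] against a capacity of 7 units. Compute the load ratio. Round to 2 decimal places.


Total complexity = 5 + 4 + 1 = 10
Load = total / capacity = 10 / 7
= 1.43


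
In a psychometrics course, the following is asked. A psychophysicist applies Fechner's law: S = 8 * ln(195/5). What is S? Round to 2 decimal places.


S = 8 * ln(195/5)
I/I0 = 39.0
ln(39.0) = 3.6636
S = 8 * 3.6636
= 29.31


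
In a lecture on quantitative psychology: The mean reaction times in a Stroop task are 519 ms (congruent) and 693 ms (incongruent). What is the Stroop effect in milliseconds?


Stroop effect = RT(incongruent) - RT(congruent)
= 693 - 519
= 174 ms


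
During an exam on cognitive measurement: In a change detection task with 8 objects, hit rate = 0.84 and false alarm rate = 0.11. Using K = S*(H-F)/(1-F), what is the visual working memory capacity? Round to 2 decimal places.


K = S * (H - F) / (1 - F)
H - F = 0.73
1 - F = 0.89
K = 8 * 0.73 / 0.89
= 6.56


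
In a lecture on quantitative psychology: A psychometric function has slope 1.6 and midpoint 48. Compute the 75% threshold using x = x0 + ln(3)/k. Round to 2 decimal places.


At P = 0.75: 0.75 = 1/(1 + e^(-k*(x-x0)))
Solving: e^(-k*(x-x0)) = 1/3
x = x0 + ln(3)/k
ln(3) = 1.0986
x = 48 + 1.0986/1.6
= 48 + 0.6866
= 48.69


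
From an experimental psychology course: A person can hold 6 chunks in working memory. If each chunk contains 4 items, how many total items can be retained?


Total items = chunks * items_per_chunk
= 6 * 4
= 24


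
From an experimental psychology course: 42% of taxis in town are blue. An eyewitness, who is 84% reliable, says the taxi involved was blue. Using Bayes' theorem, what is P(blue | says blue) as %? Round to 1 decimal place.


P(blue | says blue) = P(says blue | blue)*P(blue) / [P(says blue | blue)*P(blue) + P(says blue | not blue)*P(not blue)]
Numerator = 0.84 * 0.42 = 0.3528
False identification = 0.16 * 0.58 = 0.0928
P = 0.3528 / (0.3528 + 0.0928)
= 0.3528 / 0.4456
As percentage = 79.2


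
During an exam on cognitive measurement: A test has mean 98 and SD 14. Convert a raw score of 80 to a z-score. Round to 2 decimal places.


z = (X - mu) / sigma
= (80 - 98) / 14
= -18 / 14
= -1.29


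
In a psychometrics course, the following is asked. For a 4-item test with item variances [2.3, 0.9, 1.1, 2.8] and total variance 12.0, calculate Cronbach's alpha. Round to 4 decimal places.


alpha = (k/(k-1)) * (1 - sum(s_i^2)/s_total^2)
sum(item variances) = 7.1
k/(k-1) = 4/3 = 1.333333
1 - 7.1/12.0 = 1 - 0.591667 = 0.408333
alpha = 1.333333 * 0.408333
= 0.5444


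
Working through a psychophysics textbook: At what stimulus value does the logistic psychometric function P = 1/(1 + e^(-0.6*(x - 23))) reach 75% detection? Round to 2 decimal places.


At P = 0.75: 0.75 = 1/(1 + e^(-k*(x-x0)))
Solving: e^(-k*(x-x0)) = 1/3
x = x0 + ln(3)/k
ln(3) = 1.0986
x = 23 + 1.0986/0.6
= 23 + 1.831
= 24.83


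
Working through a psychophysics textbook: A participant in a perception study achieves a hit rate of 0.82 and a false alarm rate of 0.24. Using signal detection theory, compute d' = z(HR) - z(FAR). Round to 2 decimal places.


d' = z(HR) - z(FAR)
z(0.82) = 0.9154
z(0.24) = -0.7063
d' = 0.9154 - -0.7063
= 1.62


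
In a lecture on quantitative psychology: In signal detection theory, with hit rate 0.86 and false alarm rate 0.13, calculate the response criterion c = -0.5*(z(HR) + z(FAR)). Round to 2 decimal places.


c = -0.5 * (z(HR) + z(FAR))
z(0.86) = 1.0803
z(0.13) = -1.1264
c = -0.5 * (1.0803 + -1.1264)
= -0.5 * -0.0461
= 0.02


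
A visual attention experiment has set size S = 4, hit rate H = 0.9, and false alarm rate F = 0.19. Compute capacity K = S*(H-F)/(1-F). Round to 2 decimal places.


K = S * (H - F) / (1 - F)
H - F = 0.71
1 - F = 0.81
K = 4 * 0.71 / 0.81
= 3.51


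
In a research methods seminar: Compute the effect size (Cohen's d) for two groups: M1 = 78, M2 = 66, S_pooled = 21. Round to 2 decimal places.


Cohen's d = (M1 - M2) / S_pooled
= (78 - 66) / 21
= 12 / 21
= 0.57


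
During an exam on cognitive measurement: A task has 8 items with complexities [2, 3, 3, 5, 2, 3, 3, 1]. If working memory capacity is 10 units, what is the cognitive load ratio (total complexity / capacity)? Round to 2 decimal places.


Total complexity = 2 + 3 + 3 + 5 + 2 + 3 + 3 + 1 = 22
Load = total / capacity = 22 / 10
= 2.20


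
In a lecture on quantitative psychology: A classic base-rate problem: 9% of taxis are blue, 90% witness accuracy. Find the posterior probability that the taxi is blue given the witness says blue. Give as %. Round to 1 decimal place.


P(blue | says blue) = P(says blue | blue)*P(blue) / [P(says blue | blue)*P(blue) + P(says blue | not blue)*P(not blue)]
Numerator = 0.9 * 0.09 = 0.081
False identification = 0.1 * 0.91 = 0.091
P = 0.081 / (0.081 + 0.091)
= 0.081 / 0.172
As percentage = 47.1


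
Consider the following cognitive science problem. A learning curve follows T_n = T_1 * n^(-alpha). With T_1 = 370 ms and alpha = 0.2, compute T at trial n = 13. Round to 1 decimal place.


T_n = 370 * 13^(-0.2)
13^(-0.2) = 0.598703
T_n = 370 * 0.598703
= 221.5 ms


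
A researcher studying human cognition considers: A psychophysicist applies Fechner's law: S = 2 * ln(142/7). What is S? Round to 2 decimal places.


S = 2 * ln(142/7)
I/I0 = 20.285714
ln(20.285714) = 3.0099
S = 2 * 3.0099
= 6.02


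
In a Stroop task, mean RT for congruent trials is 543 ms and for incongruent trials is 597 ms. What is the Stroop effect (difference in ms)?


Stroop effect = RT(incongruent) - RT(congruent)
= 597 - 543
= 54 ms


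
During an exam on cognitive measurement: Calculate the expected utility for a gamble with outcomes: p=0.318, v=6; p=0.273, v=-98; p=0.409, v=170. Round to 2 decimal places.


EU = sum(p_i * v_i)
0.318 * 6 = 1.908
0.273 * -98 = -26.754
0.409 * 170 = 69.53
EU = 1.908 + -26.754 + 69.53
= 44.68


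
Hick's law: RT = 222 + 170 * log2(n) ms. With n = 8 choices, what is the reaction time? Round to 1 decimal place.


RT = 222 + 170 * log2(8)
log2(8) = 3.0
RT = 222 + 170 * 3.0
= 222 + 510.0
= 732.0 ms


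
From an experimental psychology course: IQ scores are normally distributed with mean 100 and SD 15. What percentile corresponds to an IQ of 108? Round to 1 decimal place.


z = (IQ - mean) / SD
z = (108 - 100) / 15 = 0.5333
Percentile = Phi(0.5333) * 100
Phi(0.5333) = 0.703087
= 70.3


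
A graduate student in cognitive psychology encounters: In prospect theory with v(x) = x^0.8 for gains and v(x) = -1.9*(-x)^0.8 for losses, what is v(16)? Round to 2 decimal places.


Since x = 16 >= 0, use v(x) = x^0.8
16^0.8 = 9.1896
v(16) = 9.19


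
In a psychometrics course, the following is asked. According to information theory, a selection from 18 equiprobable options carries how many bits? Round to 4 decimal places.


H = log2(n)
H = log2(18)
= 4.1699


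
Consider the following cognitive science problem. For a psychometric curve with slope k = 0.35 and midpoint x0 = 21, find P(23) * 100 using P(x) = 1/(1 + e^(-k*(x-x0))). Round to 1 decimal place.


P(x) = 1/(1 + e^(-0.35*(23 - 21)))
Exponent = -0.35 * 2 = -0.7
e^(-0.7) = 0.496585
P = 1/(1 + 0.496585) = 0.668188
Percentage = 66.8


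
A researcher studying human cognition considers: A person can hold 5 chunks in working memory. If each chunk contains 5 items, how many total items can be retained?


Total items = chunks * items_per_chunk
= 5 * 5
= 25


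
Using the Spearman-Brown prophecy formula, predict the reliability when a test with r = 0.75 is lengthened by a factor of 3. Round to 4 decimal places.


r_new = n*r / (1 + (n-1)*r)
Numerator = 3 * 0.75 = 2.25
Denominator = 1 + 2 * 0.75 = 2.5
r_new = 2.25 / 2.5
= 0.9000


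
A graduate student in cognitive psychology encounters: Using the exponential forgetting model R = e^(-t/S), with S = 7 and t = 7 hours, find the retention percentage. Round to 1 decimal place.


R = e^(-t/S)
-t/S = -7/7 = -1.0
R = e^(-1.0) = 0.367879
Percentage = 0.367879 * 100
= 36.8


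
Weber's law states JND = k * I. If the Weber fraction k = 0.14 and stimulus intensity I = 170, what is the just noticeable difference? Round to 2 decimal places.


JND = k * I
JND = 0.14 * 170
= 23.80


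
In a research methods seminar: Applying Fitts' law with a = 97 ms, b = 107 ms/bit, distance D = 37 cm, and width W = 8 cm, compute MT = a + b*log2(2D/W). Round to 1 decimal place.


MT = 97 + 107 * log2(2*37/8)
2D/W = 9.25
log2(9.25) = 3.2095
MT = 97 + 107 * 3.2095
= 440.4 ms


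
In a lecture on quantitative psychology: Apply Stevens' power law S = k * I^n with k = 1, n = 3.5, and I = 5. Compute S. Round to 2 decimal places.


S = 1 * 5^3.5
5^3.5 = 279.5085
S = 1 * 279.5085
= 279.51


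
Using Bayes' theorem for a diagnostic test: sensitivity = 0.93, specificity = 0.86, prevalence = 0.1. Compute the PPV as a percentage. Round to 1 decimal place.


PPV = (sens * prev) / (sens * prev + (1-spec) * (1-prev))
Numerator = 0.93 * 0.1 = 0.093
P(positive and no disease) = (1 - spec) * (1 - prev) = (1 - 0.86) * (1 - 0.1) = 0.126
Denominator = 0.093 + 0.126 = 0.219
PPV = 0.093 / 0.219 = 0.424658
As percentage = 42.5


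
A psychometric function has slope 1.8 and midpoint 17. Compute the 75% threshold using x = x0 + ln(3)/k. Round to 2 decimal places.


At P = 0.75: 0.75 = 1/(1 + e^(-k*(x-x0)))
Solving: e^(-k*(x-x0)) = 1/3
x = x0 + ln(3)/k
ln(3) = 1.0986
x = 17 + 1.0986/1.8
= 17 + 0.6103
= 17.61


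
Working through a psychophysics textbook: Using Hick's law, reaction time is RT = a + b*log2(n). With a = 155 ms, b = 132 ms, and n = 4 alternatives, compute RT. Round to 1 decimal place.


RT = 155 + 132 * log2(4)
log2(4) = 2.0
RT = 155 + 132 * 2.0
= 155 + 264.0
= 419.0 ms


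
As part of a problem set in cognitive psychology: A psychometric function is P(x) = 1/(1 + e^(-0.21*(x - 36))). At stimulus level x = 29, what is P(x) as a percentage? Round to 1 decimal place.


P(x) = 1/(1 + e^(-0.21*(29 - 36)))
Exponent = -0.21 * -7 = 1.47
e^(1.47) = 4.349235
P = 1/(1 + 4.349235) = 0.186943
Percentage = 18.7


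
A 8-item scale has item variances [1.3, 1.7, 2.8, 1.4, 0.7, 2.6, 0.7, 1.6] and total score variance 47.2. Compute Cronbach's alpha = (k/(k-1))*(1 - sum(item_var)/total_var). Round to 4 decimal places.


alpha = (k/(k-1)) * (1 - sum(s_i^2)/s_total^2)
sum(item variances) = 12.8
k/(k-1) = 8/7 = 1.142857
1 - 12.8/47.2 = 1 - 0.271186 = 0.728814
alpha = 1.142857 * 0.728814
= 0.8329


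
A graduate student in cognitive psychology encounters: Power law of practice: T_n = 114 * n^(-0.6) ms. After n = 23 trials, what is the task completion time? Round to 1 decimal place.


T_n = 114 * 23^(-0.6)
23^(-0.6) = 0.152392
T_n = 114 * 0.152392
= 17.4 ms


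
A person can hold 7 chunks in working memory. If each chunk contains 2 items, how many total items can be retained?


Total items = chunks * items_per_chunk
= 7 * 2
= 14


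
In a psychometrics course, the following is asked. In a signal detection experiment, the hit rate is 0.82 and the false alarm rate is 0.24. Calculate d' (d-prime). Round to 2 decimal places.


d' = z(HR) - z(FAR)
z(0.82) = 0.9154
z(0.24) = -0.7063
d' = 0.9154 - -0.7063
= 1.62


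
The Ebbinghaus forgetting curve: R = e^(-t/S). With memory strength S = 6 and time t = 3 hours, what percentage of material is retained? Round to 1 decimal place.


R = e^(-t/S)
-t/S = -3/6 = -0.5
R = e^(-0.5) = 0.606531
Percentage = 0.606531 * 100
= 60.7


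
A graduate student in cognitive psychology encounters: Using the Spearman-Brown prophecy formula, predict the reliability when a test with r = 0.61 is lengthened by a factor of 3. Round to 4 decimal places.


r_new = n*r / (1 + (n-1)*r)
Numerator = 3 * 0.61 = 1.83
Denominator = 1 + 2 * 0.61 = 2.22
r_new = 1.83 / 2.22
= 0.8243


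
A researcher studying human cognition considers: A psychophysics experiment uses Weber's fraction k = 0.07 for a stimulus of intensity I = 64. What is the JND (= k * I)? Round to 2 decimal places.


JND = k * I
JND = 0.07 * 64
= 4.48


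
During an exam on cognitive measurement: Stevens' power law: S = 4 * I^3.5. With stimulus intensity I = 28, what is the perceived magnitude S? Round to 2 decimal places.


S = 4 * 28^3.5
28^3.5 = 116159.0656
S = 4 * 116159.0656
= 464636.26


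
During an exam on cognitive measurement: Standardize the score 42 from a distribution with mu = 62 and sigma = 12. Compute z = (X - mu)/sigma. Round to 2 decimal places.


z = (X - mu) / sigma
= (42 - 62) / 12
= -20 / 12
= -1.67


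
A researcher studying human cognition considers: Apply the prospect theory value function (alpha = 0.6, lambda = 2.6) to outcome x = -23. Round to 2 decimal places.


Since x = -23 < 0, use v(x) = -lambda*(-x)^alpha
(-x) = 23
23^0.6 = 6.562
v(-23) = -2.6 * 6.562
= -17.06


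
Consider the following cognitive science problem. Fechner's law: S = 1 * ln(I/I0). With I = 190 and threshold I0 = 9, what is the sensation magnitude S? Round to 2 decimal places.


S = 1 * ln(190/9)
I/I0 = 21.111111
ln(21.111111) = 3.0498
S = 1 * 3.0498
= 3.05


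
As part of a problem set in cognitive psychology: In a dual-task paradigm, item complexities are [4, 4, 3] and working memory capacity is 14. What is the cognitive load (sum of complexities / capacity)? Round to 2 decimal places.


Total complexity = 4 + 4 + 3 = 11
Load = total / capacity = 11 / 14
= 0.79


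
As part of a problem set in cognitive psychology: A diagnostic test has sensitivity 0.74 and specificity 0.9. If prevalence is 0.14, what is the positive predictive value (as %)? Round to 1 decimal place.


PPV = (sens * prev) / (sens * prev + (1-spec) * (1-prev))
Numerator = 0.74 * 0.14 = 0.1036
P(positive and no disease) = (1 - spec) * (1 - prev) = (1 - 0.9) * (1 - 0.14) = 0.086
Denominator = 0.1036 + 0.086 = 0.1896
PPV = 0.1036 / 0.1896 = 0.546414
As percentage = 54.6


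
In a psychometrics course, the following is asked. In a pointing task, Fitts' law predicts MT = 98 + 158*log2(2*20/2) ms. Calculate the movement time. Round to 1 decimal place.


MT = 98 + 158 * log2(2*20/2)
2D/W = 20.0
log2(20.0) = 4.3219
MT = 98 + 158 * 4.3219
= 780.9 ms


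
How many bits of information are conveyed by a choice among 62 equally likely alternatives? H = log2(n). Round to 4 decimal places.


H = log2(n)
H = log2(62)
= 5.9542


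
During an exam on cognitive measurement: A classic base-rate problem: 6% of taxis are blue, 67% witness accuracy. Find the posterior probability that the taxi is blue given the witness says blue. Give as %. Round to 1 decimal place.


P(blue | says blue) = P(says blue | blue)*P(blue) / [P(says blue | blue)*P(blue) + P(says blue | not blue)*P(not blue)]
Numerator = 0.67 * 0.06 = 0.0402
False identification = 0.33 * 0.94 = 0.3102
P = 0.0402 / (0.0402 + 0.3102)
= 0.0402 / 0.3504
As percentage = 11.5


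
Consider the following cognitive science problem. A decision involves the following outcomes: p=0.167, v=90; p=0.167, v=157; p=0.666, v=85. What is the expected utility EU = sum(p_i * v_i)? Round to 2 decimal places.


EU = sum(p_i * v_i)
0.167 * 90 = 15.03
0.167 * 157 = 26.219
0.666 * 85 = 56.61
EU = 15.03 + 26.219 + 56.61
= 97.86


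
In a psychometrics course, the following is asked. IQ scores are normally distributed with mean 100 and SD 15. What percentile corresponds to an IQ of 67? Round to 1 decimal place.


z = (IQ - mean) / SD
z = (67 - 100) / 15 = -2.2
Percentile = Phi(-2.2) * 100
Phi(-2.2) = 0.013903
= 1.4


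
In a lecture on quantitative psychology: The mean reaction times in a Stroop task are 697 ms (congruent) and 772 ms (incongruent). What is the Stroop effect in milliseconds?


Stroop effect = RT(incongruent) - RT(congruent)
= 772 - 697
= 75 ms


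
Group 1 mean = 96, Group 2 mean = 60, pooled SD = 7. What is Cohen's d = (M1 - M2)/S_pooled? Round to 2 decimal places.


Cohen's d = (M1 - M2) / S_pooled
= (96 - 60) / 7
= 36 / 7
= 5.14


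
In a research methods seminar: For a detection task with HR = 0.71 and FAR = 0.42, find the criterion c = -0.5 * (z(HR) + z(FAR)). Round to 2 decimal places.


c = -0.5 * (z(HR) + z(FAR))
z(0.71) = 0.5534
z(0.42) = -0.2019
c = -0.5 * (0.5534 + -0.2019)
= -0.5 * 0.3515
= -0.18


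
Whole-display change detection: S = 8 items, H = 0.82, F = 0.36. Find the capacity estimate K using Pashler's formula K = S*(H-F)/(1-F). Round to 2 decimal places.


K = S * (H - F) / (1 - F)
H - F = 0.46
1 - F = 0.64
K = 8 * 0.46 / 0.64
= 5.75


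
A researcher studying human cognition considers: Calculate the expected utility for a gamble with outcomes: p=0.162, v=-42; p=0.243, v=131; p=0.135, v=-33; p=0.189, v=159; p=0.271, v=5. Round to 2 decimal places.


EU = sum(p_i * v_i)
0.162 * -42 = -6.804
0.243 * 131 = 31.833
0.135 * -33 = -4.455
0.189 * 159 = 30.051
0.271 * 5 = 1.355
EU = -6.804 + 31.833 + -4.455 + 30.051 + 1.355
= 51.98


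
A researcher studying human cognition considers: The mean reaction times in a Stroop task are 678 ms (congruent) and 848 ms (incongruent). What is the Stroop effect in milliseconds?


Stroop effect = RT(incongruent) - RT(congruent)
= 848 - 678
= 170 ms


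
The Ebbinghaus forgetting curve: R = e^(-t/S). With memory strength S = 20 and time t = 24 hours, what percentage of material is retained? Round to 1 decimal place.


R = e^(-t/S)
-t/S = -24/20 = -1.2
R = e^(-1.2) = 0.301194
Percentage = 0.301194 * 100
= 30.1


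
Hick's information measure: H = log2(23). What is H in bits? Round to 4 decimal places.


H = log2(n)
H = log2(23)
= 4.5236


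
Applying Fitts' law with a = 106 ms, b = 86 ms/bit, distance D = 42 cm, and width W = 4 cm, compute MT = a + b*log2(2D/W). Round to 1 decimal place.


MT = 106 + 86 * log2(2*42/4)
2D/W = 21.0
log2(21.0) = 4.3923
MT = 106 + 86 * 4.3923
= 483.7 ms


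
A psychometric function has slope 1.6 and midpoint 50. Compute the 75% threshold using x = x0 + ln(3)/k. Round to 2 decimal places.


At P = 0.75: 0.75 = 1/(1 + e^(-k*(x-x0)))
Solving: e^(-k*(x-x0)) = 1/3
x = x0 + ln(3)/k
ln(3) = 1.0986
x = 50 + 1.0986/1.6
= 50 + 0.6866
= 50.69


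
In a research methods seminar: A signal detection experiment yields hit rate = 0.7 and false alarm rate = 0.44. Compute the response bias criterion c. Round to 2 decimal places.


c = -0.5 * (z(HR) + z(FAR))
z(0.7) = 0.5244
z(0.44) = -0.151
c = -0.5 * (0.5244 + -0.151)
= -0.5 * 0.3734
= -0.19


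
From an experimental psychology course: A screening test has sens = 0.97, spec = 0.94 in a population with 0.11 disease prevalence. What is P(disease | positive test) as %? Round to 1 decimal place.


PPV = (sens * prev) / (sens * prev + (1-spec) * (1-prev))
Numerator = 0.97 * 0.11 = 0.1067
P(positive and no disease) = (1 - spec) * (1 - prev) = (1 - 0.94) * (1 - 0.11) = 0.0534
Denominator = 0.1067 + 0.0534 = 0.1601
PPV = 0.1067 / 0.1601 = 0.666458
As percentage = 66.6


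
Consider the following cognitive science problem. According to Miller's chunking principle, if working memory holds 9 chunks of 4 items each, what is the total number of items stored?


Total items = chunks * items_per_chunk
= 9 * 4
= 36


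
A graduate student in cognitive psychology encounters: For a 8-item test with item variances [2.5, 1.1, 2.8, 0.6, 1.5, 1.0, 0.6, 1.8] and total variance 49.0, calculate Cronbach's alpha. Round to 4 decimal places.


alpha = (k/(k-1)) * (1 - sum(s_i^2)/s_total^2)
sum(item variances) = 11.9
k/(k-1) = 8/7 = 1.142857
1 - 11.9/49.0 = 1 - 0.242857 = 0.757143
alpha = 1.142857 * 0.757143
= 0.8653


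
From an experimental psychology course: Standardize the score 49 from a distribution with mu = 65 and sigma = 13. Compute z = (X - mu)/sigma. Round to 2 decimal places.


z = (X - mu) / sigma
= (49 - 65) / 13
= -16 / 13
= -1.23


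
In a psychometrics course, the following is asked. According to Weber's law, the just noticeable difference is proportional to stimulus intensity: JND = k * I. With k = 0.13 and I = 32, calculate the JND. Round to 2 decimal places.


JND = k * I
JND = 0.13 * 32
= 4.16


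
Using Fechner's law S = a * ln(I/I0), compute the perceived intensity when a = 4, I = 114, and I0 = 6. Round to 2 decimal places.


S = 4 * ln(114/6)
I/I0 = 19.0
ln(19.0) = 2.9444
S = 4 * 2.9444
= 11.78


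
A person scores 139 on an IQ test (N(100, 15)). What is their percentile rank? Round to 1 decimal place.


z = (IQ - mean) / SD
z = (139 - 100) / 15 = 2.6
Percentile = Phi(2.6) * 100
Phi(2.6) = 0.995339
= 99.5


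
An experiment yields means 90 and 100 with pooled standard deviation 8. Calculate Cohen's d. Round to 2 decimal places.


Cohen's d = (M1 - M2) / S_pooled
= (90 - 100) / 8
= -10 / 8
= -1.25


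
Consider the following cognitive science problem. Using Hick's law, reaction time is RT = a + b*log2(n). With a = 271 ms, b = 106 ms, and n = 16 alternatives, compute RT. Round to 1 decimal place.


RT = 271 + 106 * log2(16)
log2(16) = 4.0
RT = 271 + 106 * 4.0
= 271 + 424.0
= 695.0 ms


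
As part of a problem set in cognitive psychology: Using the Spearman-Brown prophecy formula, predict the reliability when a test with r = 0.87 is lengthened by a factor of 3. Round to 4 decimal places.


r_new = n*r / (1 + (n-1)*r)
Numerator = 3 * 0.87 = 2.61
Denominator = 1 + 2 * 0.87 = 2.74
r_new = 2.61 / 2.74
= 0.9526


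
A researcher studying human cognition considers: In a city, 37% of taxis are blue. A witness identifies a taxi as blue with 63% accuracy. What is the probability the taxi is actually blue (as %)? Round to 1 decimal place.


P(blue | says blue) = P(says blue | blue)*P(blue) / [P(says blue | blue)*P(blue) + P(says blue | not blue)*P(not blue)]
Numerator = 0.63 * 0.37 = 0.2331
False identification = 0.37 * 0.63 = 0.2331
P = 0.2331 / (0.2331 + 0.2331)
= 0.2331 / 0.4662
As percentage = 50.0


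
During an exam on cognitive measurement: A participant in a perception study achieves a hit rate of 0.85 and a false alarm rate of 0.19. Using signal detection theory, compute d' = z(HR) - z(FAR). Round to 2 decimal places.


d' = z(HR) - z(FAR)
z(0.85) = 1.0364
z(0.19) = -0.8779
d' = 1.0364 - -0.8779
= 1.91


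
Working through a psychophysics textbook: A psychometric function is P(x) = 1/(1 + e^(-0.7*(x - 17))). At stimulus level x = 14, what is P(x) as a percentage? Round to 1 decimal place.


P(x) = 1/(1 + e^(-0.7*(14 - 17)))
Exponent = -0.7 * -3 = 2.1
e^(2.1) = 8.16617
P = 1/(1 + 8.16617) = 0.109097
Percentage = 10.9


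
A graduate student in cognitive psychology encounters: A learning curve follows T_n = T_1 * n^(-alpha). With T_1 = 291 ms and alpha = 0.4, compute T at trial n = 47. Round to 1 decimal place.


T_n = 291 * 47^(-0.4)
47^(-0.4) = 0.214368
T_n = 291 * 0.214368
= 62.4 ms


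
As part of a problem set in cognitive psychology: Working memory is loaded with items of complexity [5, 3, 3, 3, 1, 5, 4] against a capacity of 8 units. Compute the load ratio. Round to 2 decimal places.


Total complexity = 5 + 3 + 3 + 3 + 1 + 5 + 4 = 24
Load = total / capacity = 24 / 8
= 3.00


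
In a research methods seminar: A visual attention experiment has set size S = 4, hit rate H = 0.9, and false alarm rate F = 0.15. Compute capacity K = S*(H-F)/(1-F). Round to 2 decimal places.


K = S * (H - F) / (1 - F)
H - F = 0.75
1 - F = 0.85
K = 4 * 0.75 / 0.85
= 3.53


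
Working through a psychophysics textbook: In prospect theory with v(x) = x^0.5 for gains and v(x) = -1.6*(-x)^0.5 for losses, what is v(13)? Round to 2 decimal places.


Since x = 13 >= 0, use v(x) = x^0.5
13^0.5 = 3.6056
v(13) = 3.61


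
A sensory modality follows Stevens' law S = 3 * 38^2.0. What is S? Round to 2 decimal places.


S = 3 * 38^2.0
38^2.0 = 1444.0
S = 3 * 1444.0
= 4332.00


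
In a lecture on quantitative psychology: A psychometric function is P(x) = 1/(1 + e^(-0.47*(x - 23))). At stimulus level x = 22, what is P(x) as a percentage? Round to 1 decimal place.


P(x) = 1/(1 + e^(-0.47*(22 - 23)))
Exponent = -0.47 * -1 = 0.47
e^(0.47) = 1.599994
P = 1/(1 + 1.599994) = 0.384616
Percentage = 38.5


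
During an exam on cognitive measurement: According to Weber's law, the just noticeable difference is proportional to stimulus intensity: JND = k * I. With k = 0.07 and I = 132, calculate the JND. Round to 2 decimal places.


JND = k * I
JND = 0.07 * 132
= 9.24


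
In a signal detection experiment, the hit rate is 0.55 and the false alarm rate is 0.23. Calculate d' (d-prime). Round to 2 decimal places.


d' = z(HR) - z(FAR)
z(0.55) = 0.1257
z(0.23) = -0.7388
d' = 0.1257 - -0.7388
= 0.86


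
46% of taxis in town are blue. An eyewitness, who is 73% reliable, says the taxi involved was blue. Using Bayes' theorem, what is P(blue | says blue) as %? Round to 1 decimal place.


P(blue | says blue) = P(says blue | blue)*P(blue) / [P(says blue | blue)*P(blue) + P(says blue | not blue)*P(not blue)]
Numerator = 0.73 * 0.46 = 0.3358
False identification = 0.27 * 0.54 = 0.1458
P = 0.3358 / (0.3358 + 0.1458)
= 0.3358 / 0.4816
As percentage = 69.7


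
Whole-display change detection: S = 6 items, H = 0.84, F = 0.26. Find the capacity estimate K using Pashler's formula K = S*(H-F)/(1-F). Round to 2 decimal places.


K = S * (H - F) / (1 - F)
H - F = 0.58
1 - F = 0.74
K = 6 * 0.58 / 0.74
= 4.70


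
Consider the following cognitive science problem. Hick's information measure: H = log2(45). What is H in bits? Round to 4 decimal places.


H = log2(n)
H = log2(45)
= 5.4919


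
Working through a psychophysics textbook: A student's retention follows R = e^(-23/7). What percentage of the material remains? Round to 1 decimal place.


R = e^(-t/S)
-t/S = -23/7 = -3.285714
R = e^(-3.285714) = 0.037414
Percentage = 0.037414 * 100
= 3.7


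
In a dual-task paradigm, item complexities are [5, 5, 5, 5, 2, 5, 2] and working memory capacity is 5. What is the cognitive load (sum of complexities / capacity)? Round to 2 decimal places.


Total complexity = 5 + 5 + 5 + 5 + 2 + 5 + 2 = 29
Load = total / capacity = 29 / 5
= 5.80


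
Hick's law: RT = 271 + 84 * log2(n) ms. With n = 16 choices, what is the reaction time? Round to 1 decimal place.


RT = 271 + 84 * log2(16)
log2(16) = 4.0
RT = 271 + 84 * 4.0
= 271 + 336.0
= 607.0 ms


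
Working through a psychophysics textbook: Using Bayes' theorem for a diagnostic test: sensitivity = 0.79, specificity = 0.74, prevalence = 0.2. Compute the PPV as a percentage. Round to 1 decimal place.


PPV = (sens * prev) / (sens * prev + (1-spec) * (1-prev))
Numerator = 0.79 * 0.2 = 0.158
P(positive and no disease) = (1 - spec) * (1 - prev) = (1 - 0.74) * (1 - 0.2) = 0.208
Denominator = 0.158 + 0.208 = 0.366
PPV = 0.158 / 0.366 = 0.431694
As percentage = 43.2


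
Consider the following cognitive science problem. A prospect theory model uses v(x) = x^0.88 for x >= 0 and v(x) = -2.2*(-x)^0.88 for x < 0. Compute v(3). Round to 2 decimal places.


Since x = 3 >= 0, use v(x) = x^0.88
3^0.88 = 2.6295
v(3) = 2.63


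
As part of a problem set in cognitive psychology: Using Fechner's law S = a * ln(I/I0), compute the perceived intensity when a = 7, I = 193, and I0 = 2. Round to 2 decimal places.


S = 7 * ln(193/2)
I/I0 = 96.5
ln(96.5) = 4.5695
S = 7 * 4.5695
= 31.99


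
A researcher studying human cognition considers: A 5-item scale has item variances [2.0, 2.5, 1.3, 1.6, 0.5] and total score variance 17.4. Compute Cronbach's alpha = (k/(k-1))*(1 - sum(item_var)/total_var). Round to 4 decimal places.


alpha = (k/(k-1)) * (1 - sum(s_i^2)/s_total^2)
sum(item variances) = 7.9
k/(k-1) = 5/4 = 1.25
1 - 7.9/17.4 = 1 - 0.454023 = 0.545977
alpha = 1.25 * 0.545977
= 0.6825


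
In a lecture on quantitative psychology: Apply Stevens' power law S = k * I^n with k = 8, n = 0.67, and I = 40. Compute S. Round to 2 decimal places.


S = 8 * 40^0.67
40^0.67 = 11.8408
S = 8 * 11.8408
= 94.73


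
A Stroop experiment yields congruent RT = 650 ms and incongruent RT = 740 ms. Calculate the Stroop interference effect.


Stroop effect = RT(incongruent) - RT(congruent)
= 740 - 650
= 90 ms


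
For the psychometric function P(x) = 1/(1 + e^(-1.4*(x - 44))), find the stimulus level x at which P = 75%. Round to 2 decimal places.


At P = 0.75: 0.75 = 1/(1 + e^(-k*(x-x0)))
Solving: e^(-k*(x-x0)) = 1/3
x = x0 + ln(3)/k
ln(3) = 1.0986
x = 44 + 1.0986/1.4
= 44 + 0.7847
= 44.78


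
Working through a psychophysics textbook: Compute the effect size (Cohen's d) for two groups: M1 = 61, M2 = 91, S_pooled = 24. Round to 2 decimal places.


Cohen's d = (M1 - M2) / S_pooled
= (61 - 91) / 24
= -30 / 24
= -1.25


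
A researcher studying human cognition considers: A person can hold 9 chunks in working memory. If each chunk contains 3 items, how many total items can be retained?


Total items = chunks * items_per_chunk
= 9 * 3
= 27


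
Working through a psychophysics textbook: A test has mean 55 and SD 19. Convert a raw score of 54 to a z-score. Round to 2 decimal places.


z = (X - mu) / sigma
= (54 - 55) / 19
= -1 / 19
= -0.05


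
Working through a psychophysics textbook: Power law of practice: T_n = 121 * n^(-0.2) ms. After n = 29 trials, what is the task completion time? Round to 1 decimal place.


T_n = 121 * 29^(-0.2)
29^(-0.2) = 0.509942
T_n = 121 * 0.509942
= 61.7 ms


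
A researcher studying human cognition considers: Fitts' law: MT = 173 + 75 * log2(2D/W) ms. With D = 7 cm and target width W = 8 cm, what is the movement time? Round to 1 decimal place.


MT = 173 + 75 * log2(2*7/8)
2D/W = 1.75
log2(1.75) = 0.8074
MT = 173 + 75 * 0.8074
= 233.6 ms


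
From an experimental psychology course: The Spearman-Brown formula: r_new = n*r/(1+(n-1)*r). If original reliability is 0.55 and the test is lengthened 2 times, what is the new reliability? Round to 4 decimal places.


r_new = n*r / (1 + (n-1)*r)
Numerator = 2 * 0.55 = 1.1
Denominator = 1 + 1 * 0.55 = 1.55
r_new = 1.1 / 1.55
= 0.7097


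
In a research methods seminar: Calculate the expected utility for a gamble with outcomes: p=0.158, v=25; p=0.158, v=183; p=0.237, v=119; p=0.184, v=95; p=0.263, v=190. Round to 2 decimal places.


EU = sum(p_i * v_i)
0.158 * 25 = 3.95
0.158 * 183 = 28.914
0.237 * 119 = 28.203
0.184 * 95 = 17.48
0.263 * 190 = 49.97
EU = 3.95 + 28.914 + 28.203 + 17.48 + 49.97
= 128.52


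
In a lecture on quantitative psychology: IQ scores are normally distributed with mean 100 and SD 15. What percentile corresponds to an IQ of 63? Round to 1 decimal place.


z = (IQ - mean) / SD
z = (63 - 100) / 15 = -2.4667
Percentile = Phi(-2.4667) * 100
Phi(-2.4667) = 0.006818
= 0.7


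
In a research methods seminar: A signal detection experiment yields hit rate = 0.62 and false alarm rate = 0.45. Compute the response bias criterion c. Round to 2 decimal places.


c = -0.5 * (z(HR) + z(FAR))
z(0.62) = 0.3055
z(0.45) = -0.1257
c = -0.5 * (0.3055 + -0.1257)
= -0.5 * 0.1798
= -0.09


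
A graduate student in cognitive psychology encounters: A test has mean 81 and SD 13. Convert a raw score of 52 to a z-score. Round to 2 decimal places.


z = (X - mu) / sigma
= (52 - 81) / 13
= -29 / 13
= -2.23


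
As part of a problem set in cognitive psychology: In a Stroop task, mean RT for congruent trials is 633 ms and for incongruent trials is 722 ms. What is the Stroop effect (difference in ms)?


Stroop effect = RT(incongruent) - RT(congruent)
= 722 - 633
= 89 ms


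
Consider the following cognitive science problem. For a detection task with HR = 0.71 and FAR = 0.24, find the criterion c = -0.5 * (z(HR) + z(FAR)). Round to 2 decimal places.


c = -0.5 * (z(HR) + z(FAR))
z(0.71) = 0.5534
z(0.24) = -0.7063
c = -0.5 * (0.5534 + -0.7063)
= -0.5 * -0.1529
= 0.08


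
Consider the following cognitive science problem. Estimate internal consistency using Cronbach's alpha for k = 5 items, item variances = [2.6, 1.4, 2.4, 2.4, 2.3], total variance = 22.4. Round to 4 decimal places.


alpha = (k/(k-1)) * (1 - sum(s_i^2)/s_total^2)
sum(item variances) = 11.1
k/(k-1) = 5/4 = 1.25
1 - 11.1/22.4 = 1 - 0.495536 = 0.504464
alpha = 1.25 * 0.504464
= 0.6306


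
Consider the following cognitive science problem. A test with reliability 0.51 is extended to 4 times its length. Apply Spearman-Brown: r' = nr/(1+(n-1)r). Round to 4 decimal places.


r_new = n*r / (1 + (n-1)*r)
Numerator = 4 * 0.51 = 2.04
Denominator = 1 + 3 * 0.51 = 2.53
r_new = 2.04 / 2.53
= 0.8063


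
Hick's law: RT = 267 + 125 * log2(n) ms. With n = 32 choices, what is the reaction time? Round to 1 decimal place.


RT = 267 + 125 * log2(32)
log2(32) = 5.0
RT = 267 + 125 * 5.0
= 267 + 625.0
= 892.0 ms


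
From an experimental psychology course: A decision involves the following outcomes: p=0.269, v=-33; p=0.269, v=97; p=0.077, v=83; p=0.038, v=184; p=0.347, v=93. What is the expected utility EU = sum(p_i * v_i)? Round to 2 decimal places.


EU = sum(p_i * v_i)
0.269 * -33 = -8.877
0.269 * 97 = 26.093
0.077 * 83 = 6.391
0.038 * 184 = 6.992
0.347 * 93 = 32.271
EU = -8.877 + 26.093 + 6.391 + 6.992 + 32.271
= 62.87


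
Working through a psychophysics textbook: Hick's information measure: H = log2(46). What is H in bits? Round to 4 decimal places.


H = log2(n)
H = log2(46)
= 5.5236


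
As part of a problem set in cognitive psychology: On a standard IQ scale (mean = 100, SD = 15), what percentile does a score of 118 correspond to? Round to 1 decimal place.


z = (IQ - mean) / SD
z = (118 - 100) / 15 = 1.2
Percentile = Phi(1.2) * 100
Phi(1.2) = 0.88493
= 88.5


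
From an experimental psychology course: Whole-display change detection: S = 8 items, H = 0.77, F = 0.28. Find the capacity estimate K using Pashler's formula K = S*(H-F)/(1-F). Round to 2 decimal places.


K = S * (H - F) / (1 - F)
H - F = 0.49
1 - F = 0.72
K = 8 * 0.49 / 0.72
= 5.44


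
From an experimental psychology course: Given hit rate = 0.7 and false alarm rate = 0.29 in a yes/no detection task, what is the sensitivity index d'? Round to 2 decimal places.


d' = z(HR) - z(FAR)
z(0.7) = 0.5244
z(0.29) = -0.5534
d' = 0.5244 - -0.5534
= 1.08


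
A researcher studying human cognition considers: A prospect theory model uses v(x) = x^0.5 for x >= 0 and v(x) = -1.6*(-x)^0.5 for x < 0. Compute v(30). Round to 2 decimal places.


Since x = 30 >= 0, use v(x) = x^0.5
30^0.5 = 5.4772
v(30) = 5.48


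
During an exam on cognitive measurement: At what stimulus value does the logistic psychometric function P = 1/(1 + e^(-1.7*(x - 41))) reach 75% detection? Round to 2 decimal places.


At P = 0.75: 0.75 = 1/(1 + e^(-k*(x-x0)))
Solving: e^(-k*(x-x0)) = 1/3
x = x0 + ln(3)/k
ln(3) = 1.0986
x = 41 + 1.0986/1.7
= 41 + 0.6462
= 41.65


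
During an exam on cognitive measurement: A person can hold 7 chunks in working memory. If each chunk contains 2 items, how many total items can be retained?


Total items = chunks * items_per_chunk
= 7 * 2
= 14


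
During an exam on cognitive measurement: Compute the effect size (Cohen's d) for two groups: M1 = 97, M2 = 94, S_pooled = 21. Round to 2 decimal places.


Cohen's d = (M1 - M2) / S_pooled
= (97 - 94) / 21
= 3 / 21
= 0.14


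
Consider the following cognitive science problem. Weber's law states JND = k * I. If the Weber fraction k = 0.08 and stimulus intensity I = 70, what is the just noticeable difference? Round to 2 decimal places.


JND = k * I
JND = 0.08 * 70
= 5.60
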